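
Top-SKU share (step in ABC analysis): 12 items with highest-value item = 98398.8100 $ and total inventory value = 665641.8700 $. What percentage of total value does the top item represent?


Top item = 98398.8100
Total = 665641.8700
Percentage = 98398.8100 / 665641.8700 * 100 = 14.7825

14.7825%


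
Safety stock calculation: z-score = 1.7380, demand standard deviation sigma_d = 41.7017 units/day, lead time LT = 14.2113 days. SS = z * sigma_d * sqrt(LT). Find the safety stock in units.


sqrt(LT) = sqrt(14.2113) = 3.7698
SS = 1.7380 * 41.7017 * 3.7698 = 273.2250

273.2250 units


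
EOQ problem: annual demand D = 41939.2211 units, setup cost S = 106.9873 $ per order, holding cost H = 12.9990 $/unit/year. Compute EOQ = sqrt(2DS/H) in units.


2*D*S = 2 * 41939.2211 * 106.9873 = 8973928.0592
2*D*S/H = 690355.2626
EOQ = sqrt(690355.2626) = 830.8762

830.8762 units


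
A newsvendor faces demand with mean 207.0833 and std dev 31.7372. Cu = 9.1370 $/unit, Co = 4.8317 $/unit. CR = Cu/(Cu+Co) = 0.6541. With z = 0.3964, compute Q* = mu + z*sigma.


CR = Cu/(Cu+Co) = 9.1370/(9.1370+4.8317) = 0.6541
z = 0.3964
Q* = 207.0833 + 0.3964 * 31.7372 = 219.6639

219.6639 units


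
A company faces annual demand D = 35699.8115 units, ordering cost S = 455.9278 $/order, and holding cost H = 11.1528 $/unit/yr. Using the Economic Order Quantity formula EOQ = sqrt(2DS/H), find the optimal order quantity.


2*D*S = 2 * 35699.8115 * 455.9278 = 32553073.0352
2*D*S/H = 2918825.1412
EOQ = sqrt(2918825.1412) = 1708.4569

1708.4569 units


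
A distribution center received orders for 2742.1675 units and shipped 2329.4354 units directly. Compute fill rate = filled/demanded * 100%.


FR = 2329.4354 / 2742.1675 * 100 = 84.9487

84.9487%


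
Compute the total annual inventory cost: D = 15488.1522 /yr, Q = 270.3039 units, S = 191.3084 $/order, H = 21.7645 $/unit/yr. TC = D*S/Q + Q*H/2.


Ordering cost = D*S/Q = 10961.7864
Holding cost = Q*H/2 = 2941.5146
TC = 10961.7864 + 2941.5146 = 13903.3010

13903.3010 $/yr


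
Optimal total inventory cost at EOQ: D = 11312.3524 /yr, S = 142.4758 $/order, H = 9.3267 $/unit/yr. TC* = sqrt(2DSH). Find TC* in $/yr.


2*D*S*H = 30064364.8470
TC* = sqrt(30064364.8470) = 5483.0981

5483.0981 $/yr


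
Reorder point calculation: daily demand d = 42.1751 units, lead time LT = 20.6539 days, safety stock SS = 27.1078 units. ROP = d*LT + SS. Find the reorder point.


d*LT = 42.1751 * 20.6539 = 871.0803
ROP = 871.0803 + 27.1078 = 898.1881

898.1881 units


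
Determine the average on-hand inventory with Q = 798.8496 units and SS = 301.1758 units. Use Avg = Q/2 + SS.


Q/2 = 399.4248
Avg = 399.4248 + 301.1758 = 700.6006

700.6006 units


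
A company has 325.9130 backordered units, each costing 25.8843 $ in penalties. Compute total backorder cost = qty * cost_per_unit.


Total = 325.9130 * 25.8843 = 8436.0299

8436.0299 $


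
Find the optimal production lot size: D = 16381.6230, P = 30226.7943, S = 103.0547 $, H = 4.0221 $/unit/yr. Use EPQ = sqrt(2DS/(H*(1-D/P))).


1 - D/P = 1 - 0.5420 = 0.4580
H*(1-D/P) = 1.8423
2DS = 3376406.4876
EPQ = sqrt(1832717.8894) = 1353.7791

1353.7791 units


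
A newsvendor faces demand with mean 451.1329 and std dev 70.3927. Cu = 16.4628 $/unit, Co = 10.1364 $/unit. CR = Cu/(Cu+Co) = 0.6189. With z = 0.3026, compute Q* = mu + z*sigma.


CR = Cu/(Cu+Co) = 16.4628/(16.4628+10.1364) = 0.6189
z = 0.3026
Q* = 451.1329 + 0.3026 * 70.3927 = 472.4337

472.4337 units


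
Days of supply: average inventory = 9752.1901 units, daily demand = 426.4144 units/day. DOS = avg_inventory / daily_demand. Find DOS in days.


DOS = 9752.1901 / 426.4144 = 22.8702

22.8702 days


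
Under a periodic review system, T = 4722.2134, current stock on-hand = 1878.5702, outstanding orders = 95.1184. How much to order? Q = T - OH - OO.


Inventory position = OH + OO = 1878.5702 + 95.1184 = 1973.6886
Q = 4722.2134 - 1973.6886 = 2748.5248

2748.5248 units


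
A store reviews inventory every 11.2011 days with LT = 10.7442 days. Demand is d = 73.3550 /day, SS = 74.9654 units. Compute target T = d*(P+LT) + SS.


P + LT = 21.9453
d*(P+LT) = 73.3550 * 21.9453 = 1609.7975
T = 1609.7975 + 74.9654 = 1684.7629

1684.7629 units


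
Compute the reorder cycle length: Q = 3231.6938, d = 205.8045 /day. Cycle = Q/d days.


Cycle = 3231.6938 / 205.8045 = 15.7027

15.7027 days


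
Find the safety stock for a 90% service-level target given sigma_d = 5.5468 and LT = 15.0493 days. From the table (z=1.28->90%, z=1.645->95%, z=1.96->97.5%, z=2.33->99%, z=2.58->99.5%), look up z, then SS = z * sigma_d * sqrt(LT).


From the table, SL = 90% corresponds to z = 1.28
sqrt(LT) = sqrt(15.0493) = 3.8793
SS = 1.28 * 5.5468 * 3.8793 = 27.5430

27.5430 units


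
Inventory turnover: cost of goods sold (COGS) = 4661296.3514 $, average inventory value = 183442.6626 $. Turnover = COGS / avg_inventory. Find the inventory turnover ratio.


Turnover = 4661296.3514 / 183442.6626 = 25.4101

25.4101


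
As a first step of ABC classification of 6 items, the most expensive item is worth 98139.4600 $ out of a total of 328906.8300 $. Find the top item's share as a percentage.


Top item = 98139.4600
Total = 328906.8300
Percentage = 98139.4600 / 328906.8300 * 100 = 29.8381

29.8381%


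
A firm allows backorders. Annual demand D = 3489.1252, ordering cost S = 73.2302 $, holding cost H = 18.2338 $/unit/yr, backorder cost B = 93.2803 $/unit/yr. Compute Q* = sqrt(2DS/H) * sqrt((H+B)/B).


sqrt(2DS/H) = 167.4094
sqrt((H+B)/B) = 1.0934
Q* = 167.4094 * 1.0934 = 183.0416

183.0416 units


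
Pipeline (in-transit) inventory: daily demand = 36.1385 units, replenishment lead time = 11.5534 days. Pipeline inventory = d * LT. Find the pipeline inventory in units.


Pipeline = 36.1385 * 11.5534 = 417.5225

417.5225 units


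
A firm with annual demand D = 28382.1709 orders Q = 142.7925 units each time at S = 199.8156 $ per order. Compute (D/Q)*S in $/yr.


Number of orders = D/Q = 198.7651
Cost = 198.7651 * 199.8156 = 39716.3752

39716.3752 $/yr


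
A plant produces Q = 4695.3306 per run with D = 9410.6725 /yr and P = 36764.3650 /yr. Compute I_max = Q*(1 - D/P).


D/P = 0.2560
1 - D/P = 0.7440
I_max = 4695.3306 * 0.7440 = 3493.4543

3493.4543 units


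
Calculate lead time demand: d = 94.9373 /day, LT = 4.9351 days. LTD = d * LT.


LTD = 94.9373 * 4.9351 = 468.5251

468.5251 units


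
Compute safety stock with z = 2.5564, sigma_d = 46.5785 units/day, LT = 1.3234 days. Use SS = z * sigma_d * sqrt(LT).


sqrt(LT) = sqrt(1.3234) = 1.1504
SS = 2.5564 * 46.5785 * 1.1504 = 136.9809

136.9809 units


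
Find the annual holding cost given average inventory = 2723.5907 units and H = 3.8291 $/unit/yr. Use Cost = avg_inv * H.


Cost = 2723.5907 * 3.8291 = 10428.9011

10428.9011 $/yr


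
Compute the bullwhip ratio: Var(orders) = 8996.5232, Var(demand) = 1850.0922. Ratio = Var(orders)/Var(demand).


BW = 8996.5232 / 1850.0922 = 4.8627

4.8627


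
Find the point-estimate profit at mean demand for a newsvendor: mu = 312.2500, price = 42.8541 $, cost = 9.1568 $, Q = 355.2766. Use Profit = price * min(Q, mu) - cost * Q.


Sales at mu = min(355.2766, 312.2500) = 312.2500
Revenue = 42.8541 * 312.2500 = 13381.1927
Total cost = 9.1568 * 355.2766 = 3253.1968
Profit = 13381.1927 - 3253.1968 = 10127.9960

10127.9960 $


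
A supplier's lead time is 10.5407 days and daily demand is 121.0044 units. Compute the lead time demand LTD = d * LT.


LTD = 121.0044 * 10.5407 = 1275.4711

1275.4711 units


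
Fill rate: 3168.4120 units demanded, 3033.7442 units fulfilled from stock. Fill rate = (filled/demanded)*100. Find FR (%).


FR = 3033.7442 / 3168.4120 * 100 = 95.7497

95.7497%


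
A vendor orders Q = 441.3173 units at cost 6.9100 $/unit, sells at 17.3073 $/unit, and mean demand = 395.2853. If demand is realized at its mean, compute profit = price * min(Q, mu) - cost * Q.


Sales at mu = min(441.3173, 395.2853) = 395.2853
Revenue = 17.3073 * 395.2853 = 6841.3213
Total cost = 6.9100 * 441.3173 = 3049.5025
Profit = 6841.3213 - 3049.5025 = 3791.8187

3791.8187 $


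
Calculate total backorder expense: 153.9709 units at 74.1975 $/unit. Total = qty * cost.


Total = 153.9709 * 74.1975 = 11424.2559

11424.2559 $


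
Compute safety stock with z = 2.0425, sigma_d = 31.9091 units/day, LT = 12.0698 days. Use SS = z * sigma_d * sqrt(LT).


sqrt(LT) = sqrt(12.0698) = 3.4742
SS = 2.0425 * 31.9091 * 3.4742 = 226.4262

226.4262 units


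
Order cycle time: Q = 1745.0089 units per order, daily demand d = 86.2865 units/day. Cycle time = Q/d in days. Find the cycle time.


Cycle = 1745.0089 / 86.2865 = 20.2234

20.2234 days


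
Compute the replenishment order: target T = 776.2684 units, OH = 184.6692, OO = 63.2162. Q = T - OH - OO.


Inventory position = OH + OO = 184.6692 + 63.2162 = 247.8854
Q = 776.2684 - 247.8854 = 528.3830

528.3830 units


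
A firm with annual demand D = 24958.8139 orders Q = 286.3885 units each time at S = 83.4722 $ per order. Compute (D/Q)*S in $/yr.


Number of orders = D/Q = 87.1502
Cost = 87.1502 * 83.4722 = 7274.6186

7274.6186 $/yr


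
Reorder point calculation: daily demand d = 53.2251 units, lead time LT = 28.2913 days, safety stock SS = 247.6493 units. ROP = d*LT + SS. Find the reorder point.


d*LT = 53.2251 * 28.2913 = 1505.8073
ROP = 1505.8073 + 247.6493 = 1753.4566

1753.4566 units


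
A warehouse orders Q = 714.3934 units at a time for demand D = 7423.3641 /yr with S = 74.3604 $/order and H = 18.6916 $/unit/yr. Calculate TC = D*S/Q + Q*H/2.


Ordering cost = D*S/Q = 772.6896
Holding cost = Q*H/2 = 6676.5778
TC = 772.6896 + 6676.5778 = 7449.2674

7449.2674 $/yr


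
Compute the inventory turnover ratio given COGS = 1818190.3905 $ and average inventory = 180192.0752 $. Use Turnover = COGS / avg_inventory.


Turnover = 1818190.3905 / 180192.0752 = 10.0903

10.0903


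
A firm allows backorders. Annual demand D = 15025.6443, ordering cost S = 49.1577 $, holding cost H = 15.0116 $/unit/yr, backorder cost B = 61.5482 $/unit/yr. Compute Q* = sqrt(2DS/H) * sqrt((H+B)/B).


sqrt(2DS/H) = 313.6995
sqrt((H+B)/B) = 1.1153
Q* = 313.6995 * 1.1153 = 349.8699

349.8699 units


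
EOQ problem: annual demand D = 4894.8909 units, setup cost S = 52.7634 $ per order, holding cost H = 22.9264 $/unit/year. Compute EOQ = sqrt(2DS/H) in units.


2*D*S = 2 * 4894.8909 * 52.7634 = 516542.1730
2*D*S/H = 22530.4528
EOQ = sqrt(22530.4528) = 150.1015

150.1015 units


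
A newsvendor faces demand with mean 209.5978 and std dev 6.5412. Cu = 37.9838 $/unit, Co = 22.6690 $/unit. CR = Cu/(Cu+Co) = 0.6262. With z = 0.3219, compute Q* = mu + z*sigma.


CR = Cu/(Cu+Co) = 37.9838/(37.9838+22.6690) = 0.6262
z = 0.3219
Q* = 209.5978 + 0.3219 * 6.5412 = 211.7034

211.7034 units


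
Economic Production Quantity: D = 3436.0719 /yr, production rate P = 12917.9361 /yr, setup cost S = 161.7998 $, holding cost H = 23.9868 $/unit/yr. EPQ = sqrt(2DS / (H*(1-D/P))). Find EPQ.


1 - D/P = 1 - 0.2660 = 0.7340
H*(1-D/P) = 17.6065
2DS = 1111911.4924
EPQ = sqrt(63153.4828) = 251.3036

251.3036 units


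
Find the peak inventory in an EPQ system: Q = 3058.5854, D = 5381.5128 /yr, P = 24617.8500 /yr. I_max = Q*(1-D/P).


D/P = 0.2186
1 - D/P = 0.7814
I_max = 3058.5854 * 0.7814 = 2389.9723

2389.9723 units


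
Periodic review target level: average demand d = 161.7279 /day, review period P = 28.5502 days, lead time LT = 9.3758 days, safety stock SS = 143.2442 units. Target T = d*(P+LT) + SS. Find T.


P + LT = 37.9260
d*(P+LT) = 161.7279 * 37.9260 = 6133.6923
T = 6133.6923 + 143.2442 = 6276.9365

6276.9365 units


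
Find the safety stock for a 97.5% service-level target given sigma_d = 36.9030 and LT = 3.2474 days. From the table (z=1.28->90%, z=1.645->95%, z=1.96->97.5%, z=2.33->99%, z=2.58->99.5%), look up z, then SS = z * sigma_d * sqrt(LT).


From the table, SL = 97.5% corresponds to z = 1.96
sqrt(LT) = sqrt(3.2474) = 1.8021
SS = 1.96 * 36.9030 * 1.8021 = 130.3424

130.3424 units


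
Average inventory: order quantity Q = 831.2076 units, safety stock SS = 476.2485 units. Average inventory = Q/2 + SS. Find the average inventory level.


Q/2 = 415.6038
Avg = 415.6038 + 476.2485 = 891.8523

891.8523 units


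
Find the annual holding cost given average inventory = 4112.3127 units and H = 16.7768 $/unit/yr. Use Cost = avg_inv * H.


Cost = 4112.3127 * 16.7768 = 68991.4477

68991.4477 $/yr


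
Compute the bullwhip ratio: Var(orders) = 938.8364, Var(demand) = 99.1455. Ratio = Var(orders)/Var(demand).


BW = 938.8364 / 99.1455 = 9.4693

9.4693


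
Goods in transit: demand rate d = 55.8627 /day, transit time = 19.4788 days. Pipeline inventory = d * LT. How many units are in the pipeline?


Pipeline = 55.8627 * 19.4788 = 1088.1384

1088.1384 units


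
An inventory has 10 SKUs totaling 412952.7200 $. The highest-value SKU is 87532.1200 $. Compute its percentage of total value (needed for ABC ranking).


Top item = 87532.1200
Total = 412952.7200
Percentage = 87532.1200 / 412952.7200 * 100 = 21.1966

21.1966%


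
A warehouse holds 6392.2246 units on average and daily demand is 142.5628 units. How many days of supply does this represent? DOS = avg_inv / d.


DOS = 6392.2246 / 142.5628 = 44.8380

44.8380 days


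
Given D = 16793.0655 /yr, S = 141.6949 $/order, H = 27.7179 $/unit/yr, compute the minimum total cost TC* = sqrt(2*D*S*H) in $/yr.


2*D*S*H = 131909028.0182
TC* = sqrt(131909028.0182) = 11485.1656

11485.1656 $/yr


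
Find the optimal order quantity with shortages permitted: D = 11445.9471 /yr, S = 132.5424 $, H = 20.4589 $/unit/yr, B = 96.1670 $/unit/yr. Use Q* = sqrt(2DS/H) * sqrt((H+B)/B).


sqrt(2DS/H) = 385.1032
sqrt((H+B)/B) = 1.1012
Q* = 385.1032 * 1.1012 = 424.0935

424.0935 units


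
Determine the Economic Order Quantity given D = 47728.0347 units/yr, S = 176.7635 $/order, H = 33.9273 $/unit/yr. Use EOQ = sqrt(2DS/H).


2*D*S = 2 * 47728.0347 * 176.7635 = 16873148.9234
2*D*S/H = 497332.4999
EOQ = sqrt(497332.4999) = 705.2181

705.2181 units


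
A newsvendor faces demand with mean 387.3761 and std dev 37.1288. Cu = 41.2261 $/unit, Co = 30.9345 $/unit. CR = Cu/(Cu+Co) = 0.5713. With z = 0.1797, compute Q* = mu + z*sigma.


CR = Cu/(Cu+Co) = 41.2261/(41.2261+30.9345) = 0.5713
z = 0.1797
Q* = 387.3761 + 0.1797 * 37.1288 = 394.0481

394.0481 units


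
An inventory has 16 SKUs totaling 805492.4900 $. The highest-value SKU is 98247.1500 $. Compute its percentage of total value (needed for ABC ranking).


Top item = 98247.1500
Total = 805492.4900
Percentage = 98247.1500 / 805492.4900 * 100 = 12.1972

12.1972%


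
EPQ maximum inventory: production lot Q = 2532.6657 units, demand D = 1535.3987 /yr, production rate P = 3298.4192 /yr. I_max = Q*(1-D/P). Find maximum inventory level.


D/P = 0.4655
1 - D/P = 0.5345
I_max = 2532.6657 * 0.5345 = 1353.7217

1353.7217 units


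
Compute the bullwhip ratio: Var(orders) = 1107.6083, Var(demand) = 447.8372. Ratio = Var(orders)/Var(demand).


BW = 1107.6083 / 447.8372 = 2.4732

2.4732


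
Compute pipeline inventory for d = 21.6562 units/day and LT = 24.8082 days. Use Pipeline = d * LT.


Pipeline = 21.6562 * 24.8082 = 537.2513

537.2513 units


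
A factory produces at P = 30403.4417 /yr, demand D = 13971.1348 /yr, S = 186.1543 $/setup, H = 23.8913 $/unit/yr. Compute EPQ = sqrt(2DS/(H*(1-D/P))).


1 - D/P = 1 - 0.4595 = 0.5405
H*(1-D/P) = 12.9127
2DS = 5201573.6378
EPQ = sqrt(402827.5647) = 634.6870

634.6870 units


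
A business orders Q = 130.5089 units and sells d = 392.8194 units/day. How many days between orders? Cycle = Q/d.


Cycle = 130.5089 / 392.8194 = 0.3322

0.3322 days


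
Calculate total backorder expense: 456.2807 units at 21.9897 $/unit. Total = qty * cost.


Total = 456.2807 * 21.9897 = 10033.4757

10033.4757 $


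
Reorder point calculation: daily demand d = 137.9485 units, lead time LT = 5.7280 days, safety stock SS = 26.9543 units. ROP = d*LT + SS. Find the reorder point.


d*LT = 137.9485 * 5.7280 = 790.1690
ROP = 790.1690 + 26.9543 = 817.1233

817.1233 units


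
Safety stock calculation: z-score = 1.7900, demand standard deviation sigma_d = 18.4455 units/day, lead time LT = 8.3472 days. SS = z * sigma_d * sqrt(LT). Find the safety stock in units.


sqrt(LT) = sqrt(8.3472) = 2.8892
SS = 1.7900 * 18.4455 * 2.8892 = 95.3924

95.3924 units


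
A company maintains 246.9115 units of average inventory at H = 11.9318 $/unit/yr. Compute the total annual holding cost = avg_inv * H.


Cost = 246.9115 * 11.9318 = 2946.0986

2946.0986 $/yr


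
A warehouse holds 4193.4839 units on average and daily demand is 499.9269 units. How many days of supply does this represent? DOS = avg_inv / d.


DOS = 4193.4839 / 499.9269 = 8.3882

8.3882 days


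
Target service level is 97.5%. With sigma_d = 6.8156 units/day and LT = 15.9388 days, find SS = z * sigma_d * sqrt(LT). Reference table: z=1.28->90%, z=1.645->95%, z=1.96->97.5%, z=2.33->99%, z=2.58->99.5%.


From the table, SL = 97.5% corresponds to z = 1.96
sqrt(LT) = sqrt(15.9388) = 3.9923
SS = 1.96 * 6.8156 * 3.9923 = 53.3320

53.3320 units


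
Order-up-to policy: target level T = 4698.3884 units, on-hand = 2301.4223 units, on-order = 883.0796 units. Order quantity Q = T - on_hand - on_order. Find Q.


Inventory position = OH + OO = 2301.4223 + 883.0796 = 3184.5019
Q = 4698.3884 - 3184.5019 = 1513.8865

1513.8865 units


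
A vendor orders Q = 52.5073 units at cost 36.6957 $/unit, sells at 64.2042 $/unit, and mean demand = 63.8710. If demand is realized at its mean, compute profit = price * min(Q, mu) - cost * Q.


Sales at mu = min(52.5073, 63.8710) = 52.5073
Revenue = 64.2042 * 52.5073 = 3371.1892
Total cost = 36.6957 * 52.5073 = 1926.7921
Profit = 3371.1892 - 1926.7921 = 1444.3971

1444.3971 $


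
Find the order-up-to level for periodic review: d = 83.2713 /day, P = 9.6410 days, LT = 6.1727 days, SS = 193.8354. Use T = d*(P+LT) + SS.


P + LT = 15.8137
d*(P+LT) = 83.2713 * 15.8137 = 1316.8274
T = 1316.8274 + 193.8354 = 1510.6628

1510.6628 units


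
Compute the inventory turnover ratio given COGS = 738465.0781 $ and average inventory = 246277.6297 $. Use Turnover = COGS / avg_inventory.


Turnover = 738465.0781 / 246277.6297 = 2.9985

2.9985


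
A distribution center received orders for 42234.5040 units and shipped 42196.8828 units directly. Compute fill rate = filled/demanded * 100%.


FR = 42196.8828 / 42234.5040 * 100 = 99.9109

99.9109%


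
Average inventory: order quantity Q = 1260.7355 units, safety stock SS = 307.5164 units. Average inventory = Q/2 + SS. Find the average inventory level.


Q/2 = 630.3678
Avg = 630.3678 + 307.5164 = 937.8841

937.8841 units


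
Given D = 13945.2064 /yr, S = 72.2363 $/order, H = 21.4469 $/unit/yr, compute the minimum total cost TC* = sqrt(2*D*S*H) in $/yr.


2*D*S*H = 43209074.2801
TC* = sqrt(43209074.2801) = 6573.3610

6573.3610 $/yr


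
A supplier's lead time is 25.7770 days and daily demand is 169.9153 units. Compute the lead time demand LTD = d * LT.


LTD = 169.9153 * 25.7770 = 4379.9067

4379.9067 units


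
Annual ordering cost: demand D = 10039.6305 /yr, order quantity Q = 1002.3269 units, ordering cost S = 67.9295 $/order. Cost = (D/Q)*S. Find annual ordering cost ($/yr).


Number of orders = D/Q = 10.0163
Cost = 10.0163 * 67.9295 = 680.4038

680.4038 $/yr


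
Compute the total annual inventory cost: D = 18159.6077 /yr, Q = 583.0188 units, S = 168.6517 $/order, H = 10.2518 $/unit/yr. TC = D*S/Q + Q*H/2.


Ordering cost = D*S/Q = 5253.0874
Holding cost = Q*H/2 = 2988.4961
TC = 5253.0874 + 2988.4961 = 8241.5835

8241.5835 $/yr


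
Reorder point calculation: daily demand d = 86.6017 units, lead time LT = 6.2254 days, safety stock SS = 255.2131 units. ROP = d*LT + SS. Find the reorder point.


d*LT = 86.6017 * 6.2254 = 539.1302
ROP = 539.1302 + 255.2131 = 794.3433

794.3433 units


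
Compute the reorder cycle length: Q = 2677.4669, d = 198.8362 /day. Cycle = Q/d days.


Cycle = 2677.4669 / 198.8362 = 13.4657

13.4657 days


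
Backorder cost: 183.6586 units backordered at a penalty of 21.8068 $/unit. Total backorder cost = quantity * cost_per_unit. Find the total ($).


Total = 183.6586 * 21.8068 = 4005.0064

4005.0064 $


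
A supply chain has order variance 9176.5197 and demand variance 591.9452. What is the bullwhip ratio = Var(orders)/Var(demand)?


BW = 9176.5197 / 591.9452 = 15.5023

15.5023


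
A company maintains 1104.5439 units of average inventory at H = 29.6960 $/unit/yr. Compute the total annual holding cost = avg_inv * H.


Cost = 1104.5439 * 29.6960 = 32800.5357

32800.5357 $/yr


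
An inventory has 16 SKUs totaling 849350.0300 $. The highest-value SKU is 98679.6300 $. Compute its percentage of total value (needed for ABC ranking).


Top item = 98679.6300
Total = 849350.0300
Percentage = 98679.6300 / 849350.0300 * 100 = 11.6183

11.6183%


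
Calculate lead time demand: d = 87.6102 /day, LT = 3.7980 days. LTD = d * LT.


LTD = 87.6102 * 3.7980 = 332.7435

332.7435 units


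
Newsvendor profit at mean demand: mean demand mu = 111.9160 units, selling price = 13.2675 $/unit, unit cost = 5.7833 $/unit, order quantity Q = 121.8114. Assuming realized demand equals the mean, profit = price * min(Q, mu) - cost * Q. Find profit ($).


Sales at mu = min(121.8114, 111.9160) = 111.9160
Revenue = 13.2675 * 111.9160 = 1484.8455
Total cost = 5.7833 * 121.8114 = 704.4719
Profit = 1484.8455 - 704.4719 = 780.3737

780.3737 $


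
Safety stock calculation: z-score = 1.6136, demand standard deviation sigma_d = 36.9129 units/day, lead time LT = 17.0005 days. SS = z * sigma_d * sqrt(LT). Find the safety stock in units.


sqrt(LT) = sqrt(17.0005) = 4.1232
SS = 1.6136 * 36.9129 * 4.1232 = 245.5867

245.5867 units


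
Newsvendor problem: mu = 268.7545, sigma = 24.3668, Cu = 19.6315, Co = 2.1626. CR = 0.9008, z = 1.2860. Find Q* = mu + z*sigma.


CR = Cu/(Cu+Co) = 19.6315/(19.6315+2.1626) = 0.9008
z = 1.2860
Q* = 268.7545 + 1.2860 * 24.3668 = 300.0902

300.0902 units


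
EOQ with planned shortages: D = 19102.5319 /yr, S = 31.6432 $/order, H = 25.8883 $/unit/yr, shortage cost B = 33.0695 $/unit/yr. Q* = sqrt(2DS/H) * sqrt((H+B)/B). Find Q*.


sqrt(2DS/H) = 216.0971
sqrt((H+B)/B) = 1.3352
Q* = 216.0971 * 1.3352 = 288.5398

288.5398 units


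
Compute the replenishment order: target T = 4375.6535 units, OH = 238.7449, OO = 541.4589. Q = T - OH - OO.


Inventory position = OH + OO = 238.7449 + 541.4589 = 780.2038
Q = 4375.6535 - 780.2038 = 3595.4497

3595.4497 units


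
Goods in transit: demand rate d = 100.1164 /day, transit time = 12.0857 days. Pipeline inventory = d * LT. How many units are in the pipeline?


Pipeline = 100.1164 * 12.0857 = 1209.9768

1209.9768 units


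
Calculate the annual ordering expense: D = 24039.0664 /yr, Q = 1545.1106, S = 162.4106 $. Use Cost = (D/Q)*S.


Number of orders = D/Q = 15.5582
Cost = 15.5582 * 162.4106 = 2526.8089

2526.8089 $/yr


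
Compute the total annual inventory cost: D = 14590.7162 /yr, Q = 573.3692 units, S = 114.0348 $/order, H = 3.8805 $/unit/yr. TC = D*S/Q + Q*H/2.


Ordering cost = D*S/Q = 2901.8814
Holding cost = Q*H/2 = 1112.4796
TC = 2901.8814 + 1112.4796 = 4014.3610

4014.3610 $/yr


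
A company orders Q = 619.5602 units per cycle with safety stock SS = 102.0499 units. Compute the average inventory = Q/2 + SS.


Q/2 = 309.7801
Avg = 309.7801 + 102.0499 = 411.8300

411.8300 units


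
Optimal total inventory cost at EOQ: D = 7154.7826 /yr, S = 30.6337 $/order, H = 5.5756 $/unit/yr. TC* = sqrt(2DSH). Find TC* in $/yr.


2*D*S*H = 2444091.7336
TC* = sqrt(2444091.7336) = 1563.3591

1563.3591 $/yr


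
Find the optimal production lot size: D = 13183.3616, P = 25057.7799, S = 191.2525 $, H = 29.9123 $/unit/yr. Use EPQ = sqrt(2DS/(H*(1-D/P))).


1 - D/P = 1 - 0.5261 = 0.4739
H*(1-D/P) = 14.1749
2DS = 5042701.7288
EPQ = sqrt(355749.0258) = 596.4470

596.4470 units


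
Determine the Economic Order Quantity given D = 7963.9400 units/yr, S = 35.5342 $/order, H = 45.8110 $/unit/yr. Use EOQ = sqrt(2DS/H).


2*D*S = 2 * 7963.9400 * 35.5342 = 565984.4735
2*D*S/H = 12354.7723
EOQ = sqrt(12354.7723) = 111.1520

111.1520 units


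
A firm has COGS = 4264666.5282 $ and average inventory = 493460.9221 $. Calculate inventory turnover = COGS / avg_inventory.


Turnover = 4264666.5282 / 493460.9221 = 8.6424

8.6424


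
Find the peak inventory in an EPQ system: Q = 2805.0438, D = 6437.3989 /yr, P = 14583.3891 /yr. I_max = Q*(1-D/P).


D/P = 0.4414
1 - D/P = 0.5586
I_max = 2805.0438 * 0.5586 = 1566.8415

1566.8415 units


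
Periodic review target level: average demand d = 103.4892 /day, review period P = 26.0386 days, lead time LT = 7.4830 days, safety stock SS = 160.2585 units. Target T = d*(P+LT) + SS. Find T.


P + LT = 33.5216
d*(P+LT) = 103.4892 * 33.5216 = 3469.1236
T = 3469.1236 + 160.2585 = 3629.3821

3629.3821 units


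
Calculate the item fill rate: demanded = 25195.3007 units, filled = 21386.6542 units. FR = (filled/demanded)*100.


FR = 21386.6542 / 25195.3007 * 100 = 84.8835

84.8835%


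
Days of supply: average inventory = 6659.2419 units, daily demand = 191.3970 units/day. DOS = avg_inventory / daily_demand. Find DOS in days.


DOS = 6659.2419 / 191.3970 = 34.7928

34.7928 days


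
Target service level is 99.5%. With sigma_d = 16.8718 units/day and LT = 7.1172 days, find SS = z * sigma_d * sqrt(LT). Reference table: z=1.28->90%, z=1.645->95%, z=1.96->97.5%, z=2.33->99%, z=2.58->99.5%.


From the table, SL = 99.5% corresponds to z = 2.58
sqrt(LT) = sqrt(7.1172) = 2.6678
SS = 2.58 * 16.8718 * 2.6678 = 116.1277

116.1277 units


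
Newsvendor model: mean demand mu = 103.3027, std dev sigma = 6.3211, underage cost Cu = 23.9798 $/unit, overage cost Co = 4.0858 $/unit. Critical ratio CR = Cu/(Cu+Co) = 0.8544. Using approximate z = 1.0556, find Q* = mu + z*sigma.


CR = Cu/(Cu+Co) = 23.9798/(23.9798+4.0858) = 0.8544
z = 1.0556
Q* = 103.3027 + 1.0556 * 6.3211 = 109.9753

109.9753 units


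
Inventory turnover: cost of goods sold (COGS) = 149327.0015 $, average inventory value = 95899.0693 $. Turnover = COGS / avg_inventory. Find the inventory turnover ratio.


Turnover = 149327.0015 / 95899.0693 = 1.5571

1.5571


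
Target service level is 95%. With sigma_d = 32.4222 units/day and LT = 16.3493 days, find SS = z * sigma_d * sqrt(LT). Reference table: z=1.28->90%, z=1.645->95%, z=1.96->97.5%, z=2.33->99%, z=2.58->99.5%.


From the table, SL = 95% corresponds to z = 1.645
sqrt(LT) = sqrt(16.3493) = 4.0434
SS = 1.645 * 32.4222 * 4.0434 = 215.6542

215.6542 units


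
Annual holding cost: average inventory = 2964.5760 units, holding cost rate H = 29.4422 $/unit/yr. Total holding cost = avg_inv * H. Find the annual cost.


Cost = 2964.5760 * 29.4422 = 87283.6395

87283.6395 $/yr


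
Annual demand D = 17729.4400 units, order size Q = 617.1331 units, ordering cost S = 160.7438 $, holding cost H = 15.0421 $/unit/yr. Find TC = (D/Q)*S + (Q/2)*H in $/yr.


Ordering cost = D*S/Q = 4617.9626
Holding cost = Q*H/2 = 4641.4889
TC = 4617.9626 + 4641.4889 = 9259.4515

9259.4515 $/yr


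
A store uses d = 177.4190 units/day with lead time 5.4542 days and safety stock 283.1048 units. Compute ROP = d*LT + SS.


d*LT = 177.4190 * 5.4542 = 967.6787
ROP = 967.6787 + 283.1048 = 1250.7835

1250.7835 units


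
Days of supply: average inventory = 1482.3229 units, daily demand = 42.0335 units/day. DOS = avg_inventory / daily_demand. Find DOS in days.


DOS = 1482.3229 / 42.0335 = 35.2653

35.2653 days


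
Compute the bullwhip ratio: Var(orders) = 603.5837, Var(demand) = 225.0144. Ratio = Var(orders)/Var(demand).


BW = 603.5837 / 225.0144 = 2.6824

2.6824


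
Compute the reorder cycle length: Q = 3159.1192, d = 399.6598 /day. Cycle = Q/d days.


Cycle = 3159.1192 / 399.6598 = 7.9045

7.9045 days


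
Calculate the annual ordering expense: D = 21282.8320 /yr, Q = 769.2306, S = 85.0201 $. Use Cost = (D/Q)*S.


Number of orders = D/Q = 27.6677
Cost = 27.6677 * 85.0201 = 2352.3096

2352.3096 $/yr


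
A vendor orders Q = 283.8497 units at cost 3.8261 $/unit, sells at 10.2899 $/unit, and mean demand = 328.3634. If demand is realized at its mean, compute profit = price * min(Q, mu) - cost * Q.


Sales at mu = min(283.8497, 328.3634) = 283.8497
Revenue = 10.2899 * 283.8497 = 2920.7850
Total cost = 3.8261 * 283.8497 = 1086.0373
Profit = 2920.7850 - 1086.0373 = 1834.7477

1834.7477 $


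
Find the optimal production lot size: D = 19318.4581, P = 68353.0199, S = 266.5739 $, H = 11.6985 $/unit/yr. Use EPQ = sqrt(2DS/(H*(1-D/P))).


1 - D/P = 1 - 0.2826 = 0.7174
H*(1-D/P) = 8.3922
2DS = 10299593.4354
EPQ = sqrt(1227284.6734) = 1107.8288

1107.8288 units


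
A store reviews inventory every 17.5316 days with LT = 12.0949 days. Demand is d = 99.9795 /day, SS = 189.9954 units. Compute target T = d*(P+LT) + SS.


P + LT = 29.6265
d*(P+LT) = 99.9795 * 29.6265 = 2962.0427
T = 2962.0427 + 189.9954 = 3152.0381

3152.0381 units


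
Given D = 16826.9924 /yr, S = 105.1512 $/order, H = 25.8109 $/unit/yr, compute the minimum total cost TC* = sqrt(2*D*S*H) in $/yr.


2*D*S*H = 91338500.1218
TC* = sqrt(91338500.1218) = 9557.1178

9557.1178 $/yr


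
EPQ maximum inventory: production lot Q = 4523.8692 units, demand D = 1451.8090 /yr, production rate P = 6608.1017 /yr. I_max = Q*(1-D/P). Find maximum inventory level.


D/P = 0.2197
1 - D/P = 0.7803
I_max = 4523.8692 * 0.7803 = 3529.9689

3529.9689 units


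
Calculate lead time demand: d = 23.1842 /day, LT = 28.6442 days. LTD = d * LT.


LTD = 23.1842 * 28.6442 = 664.0929

664.0929 units


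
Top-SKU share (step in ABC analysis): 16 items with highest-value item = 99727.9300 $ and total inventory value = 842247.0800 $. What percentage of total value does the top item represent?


Top item = 99727.9300
Total = 842247.0800
Percentage = 99727.9300 / 842247.0800 * 100 = 11.8407

11.8407%


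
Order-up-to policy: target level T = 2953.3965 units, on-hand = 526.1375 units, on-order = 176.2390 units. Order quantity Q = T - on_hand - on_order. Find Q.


Inventory position = OH + OO = 526.1375 + 176.2390 = 702.3765
Q = 2953.3965 - 702.3765 = 2251.0200

2251.0200 units


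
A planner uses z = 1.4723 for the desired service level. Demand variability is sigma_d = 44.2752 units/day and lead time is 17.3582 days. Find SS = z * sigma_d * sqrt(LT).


sqrt(LT) = sqrt(17.3582) = 4.1663
SS = 1.4723 * 44.2752 * 4.1663 = 271.5871

271.5871 units


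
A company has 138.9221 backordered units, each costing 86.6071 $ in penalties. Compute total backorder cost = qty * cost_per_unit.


Total = 138.9221 * 86.6071 = 12031.6402

12031.6402 $


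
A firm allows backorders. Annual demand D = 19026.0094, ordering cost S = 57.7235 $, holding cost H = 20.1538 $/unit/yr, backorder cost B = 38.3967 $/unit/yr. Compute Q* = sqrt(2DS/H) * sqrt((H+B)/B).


sqrt(2DS/H) = 330.1313
sqrt((H+B)/B) = 1.2349
Q* = 330.1313 * 1.2349 = 407.6665

407.6665 units


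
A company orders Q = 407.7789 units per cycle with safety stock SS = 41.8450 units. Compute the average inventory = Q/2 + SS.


Q/2 = 203.8895
Avg = 203.8895 + 41.8450 = 245.7345

245.7345 units


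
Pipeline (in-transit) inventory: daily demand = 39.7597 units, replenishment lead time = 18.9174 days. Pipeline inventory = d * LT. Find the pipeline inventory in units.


Pipeline = 39.7597 * 18.9174 = 752.1501

752.1501 units


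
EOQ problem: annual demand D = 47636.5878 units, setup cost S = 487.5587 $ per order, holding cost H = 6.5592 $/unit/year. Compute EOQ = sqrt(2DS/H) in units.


2*D*S = 2 * 47636.5878 * 487.5587 = 46451265.6404
2*D*S/H = 7081849.2561
EOQ = sqrt(7081849.2561) = 2661.1744

2661.1744 units


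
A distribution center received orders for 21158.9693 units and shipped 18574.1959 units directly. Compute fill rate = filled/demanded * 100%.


FR = 18574.1959 / 21158.9693 * 100 = 87.7840

87.7840%


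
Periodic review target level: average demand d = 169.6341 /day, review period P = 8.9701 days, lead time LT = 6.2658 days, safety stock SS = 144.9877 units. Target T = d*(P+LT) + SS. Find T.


P + LT = 15.2359
d*(P+LT) = 169.6341 * 15.2359 = 2584.5282
T = 2584.5282 + 144.9877 = 2729.5159

2729.5159 units


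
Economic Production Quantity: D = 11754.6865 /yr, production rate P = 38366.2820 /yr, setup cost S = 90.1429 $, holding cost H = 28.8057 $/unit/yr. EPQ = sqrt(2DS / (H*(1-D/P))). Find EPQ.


1 - D/P = 1 - 0.3064 = 0.6936
H*(1-D/P) = 19.9802
2DS = 2119203.0594
EPQ = sqrt(106065.2061) = 325.6765

325.6765 units


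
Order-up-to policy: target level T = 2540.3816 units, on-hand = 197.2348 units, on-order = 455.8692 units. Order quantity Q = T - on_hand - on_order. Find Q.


Inventory position = OH + OO = 197.2348 + 455.8692 = 653.1040
Q = 2540.3816 - 653.1040 = 1887.2776

1887.2776 units


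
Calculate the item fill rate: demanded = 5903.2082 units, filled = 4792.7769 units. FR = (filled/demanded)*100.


FR = 4792.7769 / 5903.2082 * 100 = 81.1894

81.1894%


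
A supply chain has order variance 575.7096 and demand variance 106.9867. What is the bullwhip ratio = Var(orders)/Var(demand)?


BW = 575.7096 / 106.9867 = 5.3811

5.3811


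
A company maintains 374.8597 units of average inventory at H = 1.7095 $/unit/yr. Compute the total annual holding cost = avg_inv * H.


Cost = 374.8597 * 1.7095 = 640.8227

640.8227 $/yr


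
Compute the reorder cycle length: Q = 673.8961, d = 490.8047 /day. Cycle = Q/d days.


Cycle = 673.8961 / 490.8047 = 1.3730

1.3730 days


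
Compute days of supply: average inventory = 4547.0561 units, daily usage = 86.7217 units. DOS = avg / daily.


DOS = 4547.0561 / 86.7217 = 52.4327

52.4327 days


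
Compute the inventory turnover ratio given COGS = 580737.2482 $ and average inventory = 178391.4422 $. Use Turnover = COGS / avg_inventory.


Turnover = 580737.2482 / 178391.4422 = 3.2554

3.2554


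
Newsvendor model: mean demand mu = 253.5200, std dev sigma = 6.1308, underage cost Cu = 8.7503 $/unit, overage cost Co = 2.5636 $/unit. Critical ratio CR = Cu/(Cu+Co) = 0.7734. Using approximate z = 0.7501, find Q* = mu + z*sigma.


CR = Cu/(Cu+Co) = 8.7503/(8.7503+2.5636) = 0.7734
z = 0.7501
Q* = 253.5200 + 0.7501 * 6.1308 = 258.1187

258.1187 units


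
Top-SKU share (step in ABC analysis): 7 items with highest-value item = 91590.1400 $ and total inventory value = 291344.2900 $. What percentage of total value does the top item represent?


Top item = 91590.1400
Total = 291344.2900
Percentage = 91590.1400 / 291344.2900 * 100 = 31.4371

31.4371%


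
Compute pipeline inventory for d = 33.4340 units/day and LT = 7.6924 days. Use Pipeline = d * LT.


Pipeline = 33.4340 * 7.6924 = 257.1877

257.1877 units


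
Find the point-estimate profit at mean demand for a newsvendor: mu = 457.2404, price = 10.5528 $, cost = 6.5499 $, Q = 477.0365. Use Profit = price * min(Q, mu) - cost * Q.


Sales at mu = min(477.0365, 457.2404) = 457.2404
Revenue = 10.5528 * 457.2404 = 4825.1665
Total cost = 6.5499 * 477.0365 = 3124.5414
Profit = 4825.1665 - 3124.5414 = 1700.6251

1700.6251 $


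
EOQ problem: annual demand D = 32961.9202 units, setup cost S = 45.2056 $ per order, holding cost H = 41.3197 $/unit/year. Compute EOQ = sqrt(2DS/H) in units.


2*D*S = 2 * 32961.9202 * 45.2056 = 2980126.7596
2*D*S/H = 72123.6301
EOQ = sqrt(72123.6301) = 268.5584

268.5584 units


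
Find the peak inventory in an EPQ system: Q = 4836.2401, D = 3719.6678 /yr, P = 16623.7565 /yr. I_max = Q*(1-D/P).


D/P = 0.2238
1 - D/P = 0.7762
I_max = 4836.2401 * 0.7762 = 3754.1016

3754.1016 units


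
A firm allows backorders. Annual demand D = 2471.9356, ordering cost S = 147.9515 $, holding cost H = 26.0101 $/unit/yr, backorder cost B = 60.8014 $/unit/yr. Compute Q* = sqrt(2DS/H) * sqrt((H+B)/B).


sqrt(2DS/H) = 167.6958
sqrt((H+B)/B) = 1.1949
Q* = 167.6958 * 1.1949 = 200.3799

200.3799 units


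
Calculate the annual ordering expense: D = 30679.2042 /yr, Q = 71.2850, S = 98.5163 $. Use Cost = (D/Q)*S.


Number of orders = D/Q = 430.3739
Cost = 430.3739 * 98.5163 = 42398.8453

42398.8453 $/yr


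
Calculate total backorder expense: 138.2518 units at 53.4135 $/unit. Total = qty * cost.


Total = 138.2518 * 53.4135 = 7384.5125

7384.5125 $


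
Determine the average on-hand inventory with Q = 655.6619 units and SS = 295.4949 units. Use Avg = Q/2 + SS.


Q/2 = 327.8309
Avg = 327.8309 + 295.4949 = 623.3258

623.3258 units


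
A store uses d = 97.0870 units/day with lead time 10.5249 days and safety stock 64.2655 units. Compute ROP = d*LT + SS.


d*LT = 97.0870 * 10.5249 = 1021.8310
ROP = 1021.8310 + 64.2655 = 1086.0965

1086.0965 units


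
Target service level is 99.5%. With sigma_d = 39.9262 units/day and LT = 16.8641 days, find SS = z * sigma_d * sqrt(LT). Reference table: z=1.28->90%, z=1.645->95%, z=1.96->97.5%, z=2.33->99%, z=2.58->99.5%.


From the table, SL = 99.5% corresponds to z = 2.58
sqrt(LT) = sqrt(16.8641) = 4.1066
SS = 2.58 * 39.9262 * 4.1066 = 423.0184

423.0184 units


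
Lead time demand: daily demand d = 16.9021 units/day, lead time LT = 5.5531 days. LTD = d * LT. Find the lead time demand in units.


LTD = 16.9021 * 5.5531 = 93.8591

93.8591 units


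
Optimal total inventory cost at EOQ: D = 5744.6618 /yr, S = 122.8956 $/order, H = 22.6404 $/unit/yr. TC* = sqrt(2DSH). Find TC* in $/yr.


2*D*S*H = 31967957.6612
TC* = sqrt(31967957.6612) = 5654.0214

5654.0214 $/yr


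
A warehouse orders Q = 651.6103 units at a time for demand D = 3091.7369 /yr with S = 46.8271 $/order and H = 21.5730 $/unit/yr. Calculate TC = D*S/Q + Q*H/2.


Ordering cost = D*S/Q = 222.1835
Holding cost = Q*H/2 = 7028.5945
TC = 222.1835 + 7028.5945 = 7250.7780

7250.7780 $/yr


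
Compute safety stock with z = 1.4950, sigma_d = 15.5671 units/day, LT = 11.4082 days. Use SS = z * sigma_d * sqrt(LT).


sqrt(LT) = sqrt(11.4082) = 3.3776
SS = 1.4950 * 15.5671 * 3.3776 = 78.6063

78.6063 units


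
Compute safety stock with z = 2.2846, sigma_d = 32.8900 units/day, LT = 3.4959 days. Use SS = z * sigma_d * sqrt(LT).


sqrt(LT) = sqrt(3.4959) = 1.8697
SS = 2.2846 * 32.8900 * 1.8697 = 140.4926

140.4926 units


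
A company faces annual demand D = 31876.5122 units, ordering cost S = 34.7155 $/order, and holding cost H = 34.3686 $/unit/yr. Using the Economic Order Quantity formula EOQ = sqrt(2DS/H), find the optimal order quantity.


2*D*S = 2 * 31876.5122 * 34.7155 = 2213218.1186
2*D*S/H = 64396.5165
EOQ = sqrt(64396.5165) = 253.7647

253.7647 units


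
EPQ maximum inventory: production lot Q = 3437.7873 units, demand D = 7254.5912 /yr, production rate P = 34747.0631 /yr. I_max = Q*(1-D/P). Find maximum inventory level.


D/P = 0.2088
1 - D/P = 0.7912
I_max = 3437.7873 * 0.7912 = 2720.0362

2720.0362 units


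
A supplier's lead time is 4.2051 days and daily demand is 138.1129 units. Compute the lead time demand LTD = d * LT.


LTD = 138.1129 * 4.2051 = 580.7786

580.7786 units


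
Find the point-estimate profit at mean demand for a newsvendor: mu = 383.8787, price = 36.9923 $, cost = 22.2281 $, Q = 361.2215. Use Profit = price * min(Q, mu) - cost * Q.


Sales at mu = min(361.2215, 383.8787) = 361.2215
Revenue = 36.9923 * 361.2215 = 13362.4141
Total cost = 22.2281 * 361.2215 = 8029.2676
Profit = 13362.4141 - 8029.2676 = 5333.1465

5333.1465 $
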